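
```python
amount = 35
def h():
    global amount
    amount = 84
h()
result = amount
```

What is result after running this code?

Step 1: amount = 35 globally.
Step 2: h() declares global amount and sets it to 84.
Step 3: After h(), global amount = 84. result = 84

The answer is 84.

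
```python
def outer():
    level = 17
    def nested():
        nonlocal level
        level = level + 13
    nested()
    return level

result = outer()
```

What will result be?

Step 1: outer() sets level = 17.
Step 2: nested() uses nonlocal to modify level in outer's scope: level = 17 + 13 = 30.
Step 3: outer() returns the modified level = 30

The answer is 30.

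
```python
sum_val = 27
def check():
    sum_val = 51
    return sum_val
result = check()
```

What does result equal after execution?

Step 1: Global sum_val = 27.
Step 2: check() creates local sum_val = 51, shadowing the global.
Step 3: Returns local sum_val = 51. result = 51

The answer is 51.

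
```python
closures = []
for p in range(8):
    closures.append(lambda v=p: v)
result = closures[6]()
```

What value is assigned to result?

Step 1: Default argument v=p captures p's value at each iteration.
Step 2: closures[6] captured v = 6 when p was 6.
Step 3: result = 6

The answer is 6.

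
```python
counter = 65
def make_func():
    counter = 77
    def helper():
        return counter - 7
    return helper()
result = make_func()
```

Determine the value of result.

Step 1: make_func() shadows global counter with counter = 77.
Step 2: helper() finds counter = 77 in enclosing scope, computes 77 - 7 = 70.
Step 3: result = 70

The answer is 70.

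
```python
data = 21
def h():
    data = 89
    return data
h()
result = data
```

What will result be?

Step 1: data = 21 globally.
Step 2: h() creates a LOCAL data = 89 (no global keyword!).
Step 3: The global data is unchanged. result = 21

The answer is 21.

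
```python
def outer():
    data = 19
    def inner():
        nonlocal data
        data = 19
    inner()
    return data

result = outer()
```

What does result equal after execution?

Step 1: outer() sets data = 19.
Step 2: inner() uses nonlocal to reassign data = 19.
Step 3: result = 19

The answer is 19.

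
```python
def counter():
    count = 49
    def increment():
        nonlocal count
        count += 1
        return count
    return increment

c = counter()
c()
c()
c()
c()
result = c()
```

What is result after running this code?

Step 1: counter() creates closure with count = 49.
Step 2: Each c() call increments count via nonlocal. After 5 calls: 49 + 5 = 54.
Step 3: result = 54

The answer is 54.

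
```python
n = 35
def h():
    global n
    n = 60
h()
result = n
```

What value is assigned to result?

Step 1: n = 35 globally.
Step 2: h() declares global n and sets it to 60.
Step 3: After h(), global n = 60. result = 60

The answer is 60.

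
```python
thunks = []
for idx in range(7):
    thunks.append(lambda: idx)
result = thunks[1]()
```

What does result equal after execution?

Step 1: The loop creates 7 lambdas, all referencing the same variable idx.
Step 2: After the loop, idx = 6 (final value).
Step 3: thunks[1]() looks up idx at call time and finds 6. This is the late binding gotcha. result = 6

The answer is 6.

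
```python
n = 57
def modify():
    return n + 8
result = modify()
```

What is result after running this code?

Step 1: n = 57 is defined globally.
Step 2: modify() looks up n from global scope = 57, then computes 57 + 8 = 65.
Step 3: result = 65

The answer is 65.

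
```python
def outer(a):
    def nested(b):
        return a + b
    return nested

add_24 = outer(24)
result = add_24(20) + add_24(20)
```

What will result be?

Step 1: add_24 captures a = 24.
Step 2: add_24(20) = 24 + 20 = 44, called twice.
Step 3: result = 44 + 44 = 88

The answer is 88.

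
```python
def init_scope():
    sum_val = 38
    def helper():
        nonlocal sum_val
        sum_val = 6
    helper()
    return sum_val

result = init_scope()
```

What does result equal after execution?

Step 1: init_scope() sets sum_val = 38.
Step 2: helper() uses nonlocal to reassign sum_val = 6.
Step 3: result = 6

The answer is 6.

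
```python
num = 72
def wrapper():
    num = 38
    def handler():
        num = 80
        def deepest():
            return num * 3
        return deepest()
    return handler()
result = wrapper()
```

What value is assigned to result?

Step 1: deepest() looks up num through LEGB: not local, finds num = 80 in enclosing handler().
Step 2: Returns 80 * 3 = 240.
Step 3: result = 240

The answer is 240.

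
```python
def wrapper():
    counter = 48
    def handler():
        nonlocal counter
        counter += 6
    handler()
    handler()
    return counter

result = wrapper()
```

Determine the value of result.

Step 1: counter starts at 48.
Step 2: handler() is called 2 times, each adding 6.
Step 3: counter = 48 + 6 * 2 = 60

The answer is 60.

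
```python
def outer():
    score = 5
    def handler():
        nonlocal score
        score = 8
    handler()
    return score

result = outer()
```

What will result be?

Step 1: outer() sets score = 5.
Step 2: handler() uses nonlocal to reassign score = 8.
Step 3: result = 8

The answer is 8.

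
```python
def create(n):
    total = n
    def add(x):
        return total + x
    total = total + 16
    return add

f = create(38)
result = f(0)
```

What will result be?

Step 1: create(38) sets total = 38, then total = 38 + 16 = 54.
Step 2: Closures capture by reference, so add sees total = 54.
Step 3: f(0) returns 54 + 0 = 54

The answer is 54.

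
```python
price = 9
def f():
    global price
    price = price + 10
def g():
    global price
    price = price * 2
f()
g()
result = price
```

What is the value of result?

Step 1: price = 9.
Step 2: f() adds 10: price = 9 + 10 = 19.
Step 3: g() doubles: price = 19 * 2 = 38.
Step 4: result = 38

The answer is 38.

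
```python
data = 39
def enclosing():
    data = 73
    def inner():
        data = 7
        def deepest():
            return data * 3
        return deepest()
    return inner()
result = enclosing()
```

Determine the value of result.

Step 1: deepest() looks up data through LEGB: not local, finds data = 7 in enclosing inner().
Step 2: Returns 7 * 3 = 21.
Step 3: result = 21

The answer is 21.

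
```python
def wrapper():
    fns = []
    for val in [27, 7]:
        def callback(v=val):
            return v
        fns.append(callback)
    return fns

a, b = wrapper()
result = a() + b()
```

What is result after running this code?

Step 1: Default argument v=val captures val at each iteration.
Step 2: a() returns 27 (captured at first iteration), b() returns 7 (captured at second).
Step 3: result = 27 + 7 = 34

The answer is 34.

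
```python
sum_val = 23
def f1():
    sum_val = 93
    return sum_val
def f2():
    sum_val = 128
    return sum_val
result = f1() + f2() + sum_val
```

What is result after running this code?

Step 1: Each function shadows global sum_val with its own local.
Step 2: f1() returns 93, f2() returns 128.
Step 3: Global sum_val = 23 is unchanged. result = 93 + 128 + 23 = 244

The answer is 244.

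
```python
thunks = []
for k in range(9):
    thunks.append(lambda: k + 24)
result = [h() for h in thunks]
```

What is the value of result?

Step 1: All lambdas capture k by reference. After the loop, k = 8.
Step 2: Each call returns 8 + 24 = 32.
Step 3: result = [32, 32, 32, 32, 32, 32, 32, 32, 32]

The answer is [32, 32, 32, 32, 32, 32, 32, 32, 32].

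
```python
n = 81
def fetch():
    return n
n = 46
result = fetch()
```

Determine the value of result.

Step 1: n is first set to 81, then reassigned to 46.
Step 2: fetch() is called after the reassignment, so it looks up the current global n = 46.
Step 3: result = 46

The answer is 46.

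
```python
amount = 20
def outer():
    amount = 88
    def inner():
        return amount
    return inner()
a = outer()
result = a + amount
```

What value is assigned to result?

Step 1: outer() has local amount = 88. inner() reads from enclosing.
Step 2: outer() returns 88. Global amount = 20 unchanged.
Step 3: result = 88 + 20 = 108

The answer is 108.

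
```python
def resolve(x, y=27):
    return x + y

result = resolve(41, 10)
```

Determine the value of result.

Step 1: resolve(41, 10) overrides default y with 10.
Step 2: Returns 41 + 10 = 51.
Step 3: result = 51

The answer is 51.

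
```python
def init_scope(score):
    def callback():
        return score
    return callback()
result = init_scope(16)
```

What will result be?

Step 1: init_scope(16) binds parameter score = 16.
Step 2: callback() looks up score in enclosing scope and finds the parameter score = 16.
Step 3: result = 16

The answer is 16.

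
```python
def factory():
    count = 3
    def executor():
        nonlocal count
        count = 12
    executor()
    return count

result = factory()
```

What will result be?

Step 1: factory() sets count = 3.
Step 2: executor() uses nonlocal to reassign count = 12.
Step 3: result = 12

The answer is 12.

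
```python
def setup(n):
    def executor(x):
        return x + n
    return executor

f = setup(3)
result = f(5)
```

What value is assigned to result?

Step 1: setup(3) creates a closure that captures n = 3.
Step 2: f(5) calls the closure with x = 5, returning 5 + 3 = 8.
Step 3: result = 8

The answer is 8.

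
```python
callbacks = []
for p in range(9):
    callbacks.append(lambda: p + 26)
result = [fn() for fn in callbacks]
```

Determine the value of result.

Step 1: All lambdas capture p by reference. After the loop, p = 8.
Step 2: Each call returns 8 + 26 = 34.
Step 3: result = [34, 34, 34, 34, 34, 34, 34, 34, 34]

The answer is [34, 34, 34, 34, 34, 34, 34, 34, 34].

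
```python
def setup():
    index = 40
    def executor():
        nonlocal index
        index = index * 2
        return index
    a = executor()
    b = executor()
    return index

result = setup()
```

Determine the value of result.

Step 1: index starts at 40.
Step 2: First executor(): index = 40 * 2 = 80.
Step 3: Second executor(): index = 80 * 2 = 160.
Step 4: result = 160

The answer is 160.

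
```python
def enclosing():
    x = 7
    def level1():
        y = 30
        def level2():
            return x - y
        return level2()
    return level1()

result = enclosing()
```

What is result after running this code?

Step 1: x = 7 in enclosing. y = 30 in level1.
Step 2: level2() reads x = 7 and y = 30 from enclosing scopes.
Step 3: result = 7 - 30 = -23

The answer is -23.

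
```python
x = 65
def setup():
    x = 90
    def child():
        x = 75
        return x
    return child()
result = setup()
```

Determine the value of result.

Step 1: Three scopes define x: global (65), setup (90), child (75).
Step 2: child() has its own local x = 75, which shadows both enclosing and global.
Step 3: result = 75 (local wins in LEGB)

The answer is 75.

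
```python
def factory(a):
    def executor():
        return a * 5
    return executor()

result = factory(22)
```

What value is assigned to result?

Step 1: factory(22) binds parameter a = 22.
Step 2: executor() accesses a = 22 from enclosing scope.
Step 3: result = 22 * 5 = 110

The answer is 110.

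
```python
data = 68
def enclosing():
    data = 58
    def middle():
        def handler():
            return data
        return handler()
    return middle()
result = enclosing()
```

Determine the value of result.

Step 1: enclosing() defines data = 58. middle() and handler() have no local data.
Step 2: handler() checks local (none), enclosing middle() (none), enclosing enclosing() and finds data = 58.
Step 3: result = 58

The answer is 58.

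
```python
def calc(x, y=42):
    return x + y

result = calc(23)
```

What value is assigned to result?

Step 1: calc(23) uses default y = 42.
Step 2: Returns 23 + 42 = 65.
Step 3: result = 65

The answer is 65.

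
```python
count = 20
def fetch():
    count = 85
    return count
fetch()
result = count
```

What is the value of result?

Step 1: count = 20 globally.
Step 2: fetch() creates a LOCAL count = 85 (no global keyword!).
Step 3: The global count is unchanged. result = 20

The answer is 20.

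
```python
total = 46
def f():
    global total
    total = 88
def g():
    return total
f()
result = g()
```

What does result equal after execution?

Step 1: total = 46.
Step 2: f() sets global total = 88.
Step 3: g() reads global total = 88. result = 88

The answer is 88.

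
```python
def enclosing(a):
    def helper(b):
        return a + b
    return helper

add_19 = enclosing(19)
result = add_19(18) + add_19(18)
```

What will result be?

Step 1: add_19 captures a = 19.
Step 2: add_19(18) = 19 + 18 = 37, called twice.
Step 3: result = 37 + 37 = 74

The answer is 74.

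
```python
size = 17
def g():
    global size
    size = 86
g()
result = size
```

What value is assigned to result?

Step 1: size = 17 globally.
Step 2: g() declares global size and sets it to 86.
Step 3: After g(), global size = 86. result = 86

The answer is 86.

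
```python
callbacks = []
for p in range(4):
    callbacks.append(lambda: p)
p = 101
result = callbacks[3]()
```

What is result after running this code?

Step 1: Lambdas capture the variable p by reference, not by value.
Step 2: After the loop, p is reassigned to 101.
Step 3: callbacks[3]() looks up the current p = 101. result = 101

The answer is 101.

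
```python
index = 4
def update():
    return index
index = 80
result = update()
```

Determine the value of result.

Step 1: index is first set to 4, then reassigned to 80.
Step 2: update() is called after the reassignment, so it looks up the current global index = 80.
Step 3: result = 80

The answer is 80.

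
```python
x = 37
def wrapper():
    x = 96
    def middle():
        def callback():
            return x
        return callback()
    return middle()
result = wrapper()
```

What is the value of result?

Step 1: wrapper() defines x = 96. middle() and callback() have no local x.
Step 2: callback() checks local (none), enclosing middle() (none), enclosing wrapper() and finds x = 96.
Step 3: result = 96

The answer is 96.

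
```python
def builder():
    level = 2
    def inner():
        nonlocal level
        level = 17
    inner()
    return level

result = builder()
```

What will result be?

Step 1: builder() sets level = 2.
Step 2: inner() uses nonlocal to reassign level = 17.
Step 3: result = 17

The answer is 17.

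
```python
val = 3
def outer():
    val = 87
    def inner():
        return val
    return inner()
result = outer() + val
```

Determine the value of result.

Step 1: Global val = 3. outer() shadows with val = 87.
Step 2: inner() returns enclosing val = 87. outer() = 87.
Step 3: result = 87 + global val (3) = 90

The answer is 90.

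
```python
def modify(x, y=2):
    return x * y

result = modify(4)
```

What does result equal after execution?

Step 1: modify(4) uses default y = 2.
Step 2: Returns 4 * 2 = 8.
Step 3: result = 8

The answer is 8.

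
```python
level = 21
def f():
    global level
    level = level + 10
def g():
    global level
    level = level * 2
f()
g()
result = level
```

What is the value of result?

Step 1: level = 21.
Step 2: f() adds 10: level = 21 + 10 = 31.
Step 3: g() doubles: level = 31 * 2 = 62.
Step 4: result = 62

The answer is 62.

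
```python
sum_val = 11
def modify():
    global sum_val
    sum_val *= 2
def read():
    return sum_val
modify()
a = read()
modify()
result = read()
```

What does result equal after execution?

Step 1: sum_val = 11.
Step 2: First modify(): sum_val = 11 * 2 = 22.
Step 3: Second modify(): sum_val = 22 * 2 = 44.
Step 4: read() returns 44

The answer is 44.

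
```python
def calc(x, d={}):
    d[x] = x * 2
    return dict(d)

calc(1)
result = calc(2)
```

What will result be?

Step 1: Mutable default dict is shared across calls.
Step 2: First call adds 1: 2. Second call adds 2: 4.
Step 3: result = {1: 2, 2: 4}

The answer is {1: 2, 2: 4}.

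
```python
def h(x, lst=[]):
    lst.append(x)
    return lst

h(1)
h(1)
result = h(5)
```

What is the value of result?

Step 1: Mutable default argument gotcha! The list [] is created once.
Step 2: Each call appends to the SAME list: [1], [1, 1], [1, 1, 5].
Step 3: result = [1, 1, 5]

The answer is [1, 1, 5].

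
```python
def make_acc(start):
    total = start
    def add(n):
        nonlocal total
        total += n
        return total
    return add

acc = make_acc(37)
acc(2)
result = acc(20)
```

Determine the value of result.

Step 1: make_acc(37) creates closure with total = 37.
Step 2: First acc(2): total = 37 + 2 = 39.
Step 3: Second acc(20): total = 39 + 20 = 59. result = 59

The answer is 59.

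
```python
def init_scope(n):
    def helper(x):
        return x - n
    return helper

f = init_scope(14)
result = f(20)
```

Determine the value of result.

Step 1: init_scope(14) creates a closure capturing n = 14.
Step 2: f(20) computes 20 - 14 = 6.
Step 3: result = 6

The answer is 6.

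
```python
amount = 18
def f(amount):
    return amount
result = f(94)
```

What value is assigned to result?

Step 1: Global amount = 18.
Step 2: f(94) takes parameter amount = 94, which shadows the global.
Step 3: result = 94

The answer is 94.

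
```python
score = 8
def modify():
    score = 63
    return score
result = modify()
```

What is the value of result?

Step 1: Global score = 8.
Step 2: modify() creates local score = 63, shadowing the global.
Step 3: Returns local score = 63. result = 63

The answer is 63.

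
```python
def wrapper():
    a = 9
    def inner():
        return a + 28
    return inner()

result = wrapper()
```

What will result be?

Step 1: wrapper() defines a = 9.
Step 2: inner() reads a = 9 from enclosing scope, returns 9 + 28 = 37.
Step 3: result = 37

The answer is 37.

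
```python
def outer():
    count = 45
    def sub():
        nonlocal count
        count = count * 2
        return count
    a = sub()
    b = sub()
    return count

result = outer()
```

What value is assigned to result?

Step 1: count starts at 45.
Step 2: First sub(): count = 45 * 2 = 90.
Step 3: Second sub(): count = 90 * 2 = 180.
Step 4: result = 180

The answer is 180.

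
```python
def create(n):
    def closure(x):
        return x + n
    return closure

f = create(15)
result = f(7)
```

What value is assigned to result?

Step 1: create(15) creates a closure that captures n = 15.
Step 2: f(7) calls the closure with x = 7, returning 7 + 15 = 22.
Step 3: result = 22

The answer is 22.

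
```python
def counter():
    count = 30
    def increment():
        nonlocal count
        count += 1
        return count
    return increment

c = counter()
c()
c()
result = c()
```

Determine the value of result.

Step 1: counter() creates closure with count = 30.
Step 2: Each c() call increments count via nonlocal. After 3 calls: 30 + 3 = 33.
Step 3: result = 33

The answer is 33.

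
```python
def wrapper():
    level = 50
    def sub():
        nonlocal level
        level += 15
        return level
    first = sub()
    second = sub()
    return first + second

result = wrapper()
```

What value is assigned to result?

Step 1: level starts at 50.
Step 2: First call: level = 50 + 15 = 65, returns 65.
Step 3: Second call: level = 65 + 15 = 80, returns 80.
Step 4: result = 65 + 80 = 145

The answer is 145.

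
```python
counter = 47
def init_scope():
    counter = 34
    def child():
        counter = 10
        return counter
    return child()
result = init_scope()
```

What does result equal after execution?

Step 1: Three scopes define counter: global (47), init_scope (34), child (10).
Step 2: child() has its own local counter = 10, which shadows both enclosing and global.
Step 3: result = 10 (local wins in LEGB)

The answer is 10.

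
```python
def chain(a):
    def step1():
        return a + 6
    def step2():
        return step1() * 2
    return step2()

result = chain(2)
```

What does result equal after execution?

Step 1: chain(2) captures a = 2.
Step 2: step2() calls step1() which returns 2 + 6 = 8.
Step 3: step2() returns 8 * 2 = 16

The answer is 16.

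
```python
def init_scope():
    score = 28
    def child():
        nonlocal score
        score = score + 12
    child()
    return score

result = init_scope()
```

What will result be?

Step 1: init_scope() sets score = 28.
Step 2: child() uses nonlocal to modify score in init_scope's scope: score = 28 + 12 = 40.
Step 3: init_scope() returns the modified score = 40

The answer is 40.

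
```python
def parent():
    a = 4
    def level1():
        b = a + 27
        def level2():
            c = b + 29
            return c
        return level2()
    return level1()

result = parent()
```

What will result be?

Step 1: a = 4. b = a + 27 = 31.
Step 2: c = b + 29 = 31 + 29 = 60.
Step 3: result = 60

The answer is 60.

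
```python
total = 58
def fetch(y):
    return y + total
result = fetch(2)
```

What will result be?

Step 1: total = 58 is defined globally.
Step 2: fetch(2) uses parameter y = 2 and looks up total from global scope = 58.
Step 3: result = 2 + 58 = 60

The answer is 60.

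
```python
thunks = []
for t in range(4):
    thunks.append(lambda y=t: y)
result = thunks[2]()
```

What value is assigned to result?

Step 1: Default argument y=t captures t's value at each iteration.
Step 2: thunks[2] captured y = 2 when t was 2.
Step 3: result = 2

The answer is 2.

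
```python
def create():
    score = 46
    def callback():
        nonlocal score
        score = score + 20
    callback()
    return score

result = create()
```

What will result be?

Step 1: create() sets score = 46.
Step 2: callback() uses nonlocal to modify score in create's scope: score = 46 + 20 = 66.
Step 3: create() returns the modified score = 66

The answer is 66.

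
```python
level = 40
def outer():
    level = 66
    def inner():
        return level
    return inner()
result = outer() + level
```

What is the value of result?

Step 1: Global level = 40. outer() shadows with level = 66.
Step 2: inner() returns enclosing level = 66. outer() = 66.
Step 3: result = 66 + global level (40) = 106

The answer is 106.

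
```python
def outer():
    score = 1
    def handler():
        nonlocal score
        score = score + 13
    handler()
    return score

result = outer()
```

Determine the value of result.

Step 1: outer() sets score = 1.
Step 2: handler() uses nonlocal to modify score in outer's scope: score = 1 + 13 = 14.
Step 3: outer() returns the modified score = 14

The answer is 14.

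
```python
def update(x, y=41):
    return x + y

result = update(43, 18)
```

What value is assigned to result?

Step 1: update(43, 18) overrides default y with 18.
Step 2: Returns 43 + 18 = 61.
Step 3: result = 61

The answer is 61.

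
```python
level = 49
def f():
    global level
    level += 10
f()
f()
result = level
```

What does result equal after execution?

Step 1: level = 49.
Step 2: First f(): level = 49 + 10 = 59.
Step 3: Second f(): level = 59 + 10 = 69. result = 69

The answer is 69.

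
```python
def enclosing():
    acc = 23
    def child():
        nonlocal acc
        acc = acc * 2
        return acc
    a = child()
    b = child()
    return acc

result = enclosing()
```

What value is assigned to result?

Step 1: acc starts at 23.
Step 2: First child(): acc = 23 * 2 = 46.
Step 3: Second child(): acc = 46 * 2 = 92.
Step 4: result = 92

The answer is 92.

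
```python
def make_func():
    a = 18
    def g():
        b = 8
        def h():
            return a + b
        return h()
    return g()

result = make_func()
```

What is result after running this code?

Step 1: make_func() defines a = 18. g() defines b = 8.
Step 2: h() accesses both from enclosing scopes: a = 18, b = 8.
Step 3: result = 18 + 8 = 26

The answer is 26.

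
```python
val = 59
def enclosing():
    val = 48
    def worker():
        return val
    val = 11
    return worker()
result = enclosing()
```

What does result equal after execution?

Step 1: enclosing() sets val = 48, then later val = 11.
Step 2: worker() is called after val is reassigned to 11. Closures capture variables by reference, not by value.
Step 3: result = 11

The answer is 11.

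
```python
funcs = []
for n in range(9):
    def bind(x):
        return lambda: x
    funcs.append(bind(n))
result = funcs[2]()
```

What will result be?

Step 1: bind(n) creates a new scope capturing x = n at call time.
Step 2: funcs[2] = bind(2), so its lambda captures x = 2.
Step 3: result = 2 (closure factory fixes late binding)

The answer is 2.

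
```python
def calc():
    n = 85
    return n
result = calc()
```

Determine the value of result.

Step 1: calc() defines n = 85 in its local scope.
Step 2: return n finds the local variable n = 85.
Step 3: result = 85

The answer is 85.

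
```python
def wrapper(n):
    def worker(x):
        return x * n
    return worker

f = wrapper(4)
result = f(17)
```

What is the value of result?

Step 1: wrapper(4) creates a closure capturing n = 4.
Step 2: f(17) computes 17 * 4 = 68.
Step 3: result = 68

The answer is 68.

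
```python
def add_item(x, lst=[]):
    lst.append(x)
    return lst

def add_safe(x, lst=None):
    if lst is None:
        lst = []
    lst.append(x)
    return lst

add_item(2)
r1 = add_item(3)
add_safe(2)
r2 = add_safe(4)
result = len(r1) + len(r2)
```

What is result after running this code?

Step 1: add_item shares mutable default: after 2 calls, lst = [2, 3], len = 2.
Step 2: add_safe creates fresh list each time: r2 = [4], len = 1.
Step 3: result = 2 + 1 = 3

The answer is 3.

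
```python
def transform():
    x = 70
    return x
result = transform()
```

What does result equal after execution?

Step 1: transform() defines x = 70 in its local scope.
Step 2: return x finds the local variable x = 70.
Step 3: result = 70

The answer is 70.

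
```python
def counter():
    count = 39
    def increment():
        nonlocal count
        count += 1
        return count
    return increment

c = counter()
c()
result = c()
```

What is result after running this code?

Step 1: counter() creates closure with count = 39.
Step 2: Each c() call increments count via nonlocal. After 2 calls: 39 + 2 = 41.
Step 3: result = 41

The answer is 41.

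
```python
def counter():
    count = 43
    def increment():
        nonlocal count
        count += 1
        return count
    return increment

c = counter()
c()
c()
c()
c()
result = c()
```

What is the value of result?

Step 1: counter() creates closure with count = 43.
Step 2: Each c() call increments count via nonlocal. After 5 calls: 43 + 5 = 48.
Step 3: result = 48

The answer is 48.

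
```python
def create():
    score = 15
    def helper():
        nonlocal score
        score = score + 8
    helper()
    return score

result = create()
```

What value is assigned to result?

Step 1: create() sets score = 15.
Step 2: helper() uses nonlocal to modify score in create's scope: score = 15 + 8 = 23.
Step 3: create() returns the modified score = 23

The answer is 23.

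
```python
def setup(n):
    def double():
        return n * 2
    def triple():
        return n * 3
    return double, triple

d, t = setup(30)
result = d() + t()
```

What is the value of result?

Step 1: Both closures capture the same n = 30.
Step 2: d() = 30 * 2 = 60, t() = 30 * 3 = 90.
Step 3: result = 60 + 90 = 150

The answer is 150.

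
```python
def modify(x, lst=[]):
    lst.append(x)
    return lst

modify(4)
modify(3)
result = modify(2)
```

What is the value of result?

Step 1: Mutable default argument gotcha! The list [] is created once.
Step 2: Each call appends to the SAME list: [4], [4, 3], [4, 3, 2].
Step 3: result = [4, 3, 2]

The answer is [4, 3, 2].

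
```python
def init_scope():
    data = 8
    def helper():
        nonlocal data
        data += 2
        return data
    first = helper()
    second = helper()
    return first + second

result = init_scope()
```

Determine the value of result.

Step 1: data starts at 8.
Step 2: First call: data = 8 + 2 = 10, returns 10.
Step 3: Second call: data = 10 + 2 = 12, returns 12.
Step 4: result = 10 + 12 = 22

The answer is 22.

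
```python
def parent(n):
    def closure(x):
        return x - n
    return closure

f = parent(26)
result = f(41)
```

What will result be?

Step 1: parent(26) creates a closure capturing n = 26.
Step 2: f(41) computes 41 - 26 = 15.
Step 3: result = 15

The answer is 15.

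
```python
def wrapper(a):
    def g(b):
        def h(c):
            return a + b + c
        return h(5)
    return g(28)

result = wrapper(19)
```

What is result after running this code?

Step 1: a = 19, b = 28, c = 5 across three nested scopes.
Step 2: h() accesses all three via LEGB rule.
Step 3: result = 19 + 28 + 5 = 52

The answer is 52.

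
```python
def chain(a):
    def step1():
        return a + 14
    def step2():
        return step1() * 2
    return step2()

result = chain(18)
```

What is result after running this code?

Step 1: chain(18) captures a = 18.
Step 2: step2() calls step1() which returns 18 + 14 = 32.
Step 3: step2() returns 32 * 2 = 64

The answer is 64.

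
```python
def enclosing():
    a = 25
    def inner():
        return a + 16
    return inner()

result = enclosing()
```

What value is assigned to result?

Step 1: enclosing() defines a = 25.
Step 2: inner() reads a = 25 from enclosing scope, returns 25 + 16 = 41.
Step 3: result = 41

The answer is 41.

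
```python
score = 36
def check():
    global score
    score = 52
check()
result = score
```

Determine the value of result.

Step 1: score = 36 globally.
Step 2: check() declares global score and sets it to 52.
Step 3: After check(), global score = 52. result = 52

The answer is 52.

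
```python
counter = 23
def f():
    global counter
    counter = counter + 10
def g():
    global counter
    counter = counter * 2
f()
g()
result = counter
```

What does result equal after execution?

Step 1: counter = 23.
Step 2: f() adds 10: counter = 23 + 10 = 33.
Step 3: g() doubles: counter = 33 * 2 = 66.
Step 4: result = 66

The answer is 66.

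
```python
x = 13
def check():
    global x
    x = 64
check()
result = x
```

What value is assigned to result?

Step 1: x = 13 globally.
Step 2: check() declares global x and sets it to 64.
Step 3: After check(), global x = 64. result = 64

The answer is 64.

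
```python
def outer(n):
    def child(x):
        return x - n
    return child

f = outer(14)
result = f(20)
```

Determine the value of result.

Step 1: outer(14) creates a closure capturing n = 14.
Step 2: f(20) computes 20 - 14 = 6.
Step 3: result = 6

The answer is 6.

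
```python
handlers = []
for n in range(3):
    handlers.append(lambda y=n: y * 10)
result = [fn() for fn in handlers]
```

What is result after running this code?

Step 1: Default arg y=n captures n at each iteration.
Step 2: handlers[k] has y defaulting to k, returns k * 10.
Step 3: result = [0, 10, 20]

The answer is [0, 10, 20].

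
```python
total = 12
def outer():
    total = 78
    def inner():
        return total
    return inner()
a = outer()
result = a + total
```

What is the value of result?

Step 1: outer() has local total = 78. inner() reads from enclosing.
Step 2: outer() returns 78. Global total = 12 unchanged.
Step 3: result = 78 + 12 = 90

The answer is 90.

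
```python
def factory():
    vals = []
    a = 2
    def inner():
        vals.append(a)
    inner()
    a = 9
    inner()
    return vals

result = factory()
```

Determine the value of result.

Step 1: a = 2. inner() appends current a to vals.
Step 2: First inner(): appends 2. Then a = 9.
Step 3: Second inner(): appends 9 (closure sees updated a). result = [2, 9]

The answer is [2, 9].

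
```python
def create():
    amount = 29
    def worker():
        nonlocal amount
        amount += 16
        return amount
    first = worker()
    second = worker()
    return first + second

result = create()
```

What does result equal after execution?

Step 1: amount starts at 29.
Step 2: First call: amount = 29 + 16 = 45, returns 45.
Step 3: Second call: amount = 45 + 16 = 61, returns 61.
Step 4: result = 45 + 61 = 106

The answer is 106.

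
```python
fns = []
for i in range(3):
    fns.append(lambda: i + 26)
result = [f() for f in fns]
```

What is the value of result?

Step 1: All lambdas capture i by reference. After the loop, i = 2.
Step 2: Each call returns 2 + 26 = 28.
Step 3: result = [28, 28, 28]

The answer is [28, 28, 28].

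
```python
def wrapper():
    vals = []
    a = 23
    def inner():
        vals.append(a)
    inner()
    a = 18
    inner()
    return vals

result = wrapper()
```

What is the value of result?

Step 1: a = 23. inner() appends current a to vals.
Step 2: First inner(): appends 23. Then a = 18.
Step 3: Second inner(): appends 18 (closure sees updated a). result = [23, 18]

The answer is [23, 18].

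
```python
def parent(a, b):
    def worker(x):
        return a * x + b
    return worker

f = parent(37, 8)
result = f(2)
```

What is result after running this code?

Step 1: parent(37, 8) captures a = 37, b = 8.
Step 2: f(2) computes 37 * 2 + 8 = 82.
Step 3: result = 82

The answer is 82.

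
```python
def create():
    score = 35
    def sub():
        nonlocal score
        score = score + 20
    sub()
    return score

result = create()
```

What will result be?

Step 1: create() sets score = 35.
Step 2: sub() uses nonlocal to modify score in create's scope: score = 35 + 20 = 55.
Step 3: create() returns the modified score = 55

The answer is 55.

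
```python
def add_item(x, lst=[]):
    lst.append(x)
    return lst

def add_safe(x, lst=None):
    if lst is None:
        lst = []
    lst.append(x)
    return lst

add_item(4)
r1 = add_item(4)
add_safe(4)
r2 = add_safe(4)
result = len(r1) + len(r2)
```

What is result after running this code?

Step 1: add_item shares mutable default: after 2 calls, lst = [4, 4], len = 2.
Step 2: add_safe creates fresh list each time: r2 = [4], len = 1.
Step 3: result = 2 + 1 = 3

The answer is 3.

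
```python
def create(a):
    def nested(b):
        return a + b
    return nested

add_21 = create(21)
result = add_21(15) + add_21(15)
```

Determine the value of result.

Step 1: add_21 captures a = 21.
Step 2: add_21(15) = 21 + 15 = 36, called twice.
Step 3: result = 36 + 36 = 72

The answer is 72.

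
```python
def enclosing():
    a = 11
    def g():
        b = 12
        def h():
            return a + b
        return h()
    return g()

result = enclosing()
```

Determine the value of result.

Step 1: enclosing() defines a = 11. g() defines b = 12.
Step 2: h() accesses both from enclosing scopes: a = 11, b = 12.
Step 3: result = 11 + 12 = 23

The answer is 23.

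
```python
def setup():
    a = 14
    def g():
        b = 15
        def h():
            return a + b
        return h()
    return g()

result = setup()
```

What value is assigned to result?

Step 1: setup() defines a = 14. g() defines b = 15.
Step 2: h() accesses both from enclosing scopes: a = 14, b = 15.
Step 3: result = 14 + 15 = 29

The answer is 29.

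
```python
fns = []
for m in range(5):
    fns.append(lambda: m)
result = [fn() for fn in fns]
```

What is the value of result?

Step 1: All 5 lambdas share the same variable m.
Step 2: After the loop, m = 4.
Step 3: Each call returns 4. result = [4, 4, 4, 4, 4]

The answer is [4, 4, 4, 4, 4].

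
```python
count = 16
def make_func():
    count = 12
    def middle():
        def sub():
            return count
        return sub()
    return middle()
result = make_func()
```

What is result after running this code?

Step 1: make_func() defines count = 12. middle() and sub() have no local count.
Step 2: sub() checks local (none), enclosing middle() (none), enclosing make_func() and finds count = 12.
Step 3: result = 12

The answer is 12.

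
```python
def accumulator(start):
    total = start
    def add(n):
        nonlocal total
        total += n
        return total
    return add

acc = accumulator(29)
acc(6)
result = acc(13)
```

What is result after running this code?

Step 1: accumulator(29) creates closure with total = 29.
Step 2: First acc(6): total = 29 + 6 = 35.
Step 3: Second acc(13): total = 35 + 13 = 48. result = 48

The answer is 48.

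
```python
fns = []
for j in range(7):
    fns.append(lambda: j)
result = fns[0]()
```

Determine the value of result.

Step 1: The loop creates 7 lambdas, all referencing the same variable j.
Step 2: After the loop, j = 6 (final value).
Step 3: fns[0]() looks up j at call time and finds 6. This is the late binding gotcha. result = 6

The answer is 6.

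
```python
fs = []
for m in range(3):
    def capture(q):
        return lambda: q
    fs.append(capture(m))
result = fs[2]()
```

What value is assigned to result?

Step 1: capture(m) creates a new scope capturing q = m at call time.
Step 2: fs[2] = capture(2), so its lambda captures q = 2.
Step 3: result = 2 (closure factory fixes late binding)

The answer is 2.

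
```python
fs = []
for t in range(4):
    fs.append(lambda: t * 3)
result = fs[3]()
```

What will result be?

Step 1: All lambdas reference the same variable t (late binding).
Step 2: After the loop, t = 3. Every lambda returns t * 3.
Step 3: fs[3]() = 3 * 3 = 9

The answer is 9.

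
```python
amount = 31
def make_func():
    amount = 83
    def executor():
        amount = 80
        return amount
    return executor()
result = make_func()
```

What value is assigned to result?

Step 1: Three scopes define amount: global (31), make_func (83), executor (80).
Step 2: executor() has its own local amount = 80, which shadows both enclosing and global.
Step 3: result = 80 (local wins in LEGB)

The answer is 80.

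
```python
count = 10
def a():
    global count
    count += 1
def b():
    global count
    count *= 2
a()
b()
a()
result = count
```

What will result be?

Step 1: count = 10.
Step 2: a(): count = 10 + 1 = 11.
Step 3: b(): count = 11 * 2 = 22.
Step 4: a(): count = 22 + 1 = 23

The answer is 23.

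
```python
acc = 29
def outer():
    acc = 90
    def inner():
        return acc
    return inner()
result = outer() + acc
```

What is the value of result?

Step 1: Global acc = 29. outer() shadows with acc = 90.
Step 2: inner() returns enclosing acc = 90. outer() = 90.
Step 3: result = 90 + global acc (29) = 119

The answer is 119.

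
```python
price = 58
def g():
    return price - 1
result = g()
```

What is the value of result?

Step 1: price = 58 is defined globally.
Step 2: g() looks up price from global scope = 58, then computes 58 - 1 = 57.
Step 3: result = 57

The answer is 57.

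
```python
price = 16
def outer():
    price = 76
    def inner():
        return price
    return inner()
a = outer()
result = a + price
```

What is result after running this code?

Step 1: outer() has local price = 76. inner() reads from enclosing.
Step 2: outer() returns 76. Global price = 16 unchanged.
Step 3: result = 76 + 16 = 92

The answer is 92.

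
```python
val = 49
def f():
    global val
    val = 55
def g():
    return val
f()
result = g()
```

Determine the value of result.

Step 1: val = 49.
Step 2: f() sets global val = 55.
Step 3: g() reads global val = 55. result = 55

The answer is 55.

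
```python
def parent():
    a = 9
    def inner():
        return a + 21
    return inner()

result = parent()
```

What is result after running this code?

Step 1: parent() defines a = 9.
Step 2: inner() reads a = 9 from enclosing scope, returns 9 + 21 = 30.
Step 3: result = 30

The answer is 30.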